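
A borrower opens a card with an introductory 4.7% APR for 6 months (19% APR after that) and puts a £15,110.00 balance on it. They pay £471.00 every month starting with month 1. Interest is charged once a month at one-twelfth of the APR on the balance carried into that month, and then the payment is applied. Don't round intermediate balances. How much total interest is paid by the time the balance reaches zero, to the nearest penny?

£4,259.33

Promo months 1–6 at r₀ = 4.7%/12 = 0.00391667; months 7+ at r₁ = 19%/12 = 0.0158333.
After month 6: iterate B ← B·(1+r₀) − £471.00 for 6 months → £12,614.76.
Then at r₁ with £471.00/mo: n₂ = −ln(1 − r₁·B/P)/ln(1+r₁) ≈ 35.12 → 36 more payments.
Total paid = 41·£471.00 + £58.33 = £19,369.33; interest = £19,369.33 − £15,110.00 = £4,259.33.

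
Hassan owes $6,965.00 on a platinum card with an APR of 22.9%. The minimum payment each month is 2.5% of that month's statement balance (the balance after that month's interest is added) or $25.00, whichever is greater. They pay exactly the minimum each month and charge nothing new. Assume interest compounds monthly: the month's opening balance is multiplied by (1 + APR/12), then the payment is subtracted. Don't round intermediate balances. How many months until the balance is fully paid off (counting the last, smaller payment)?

Monthly rate r = 22.9%/12 = 1.90833% = 0.0190833.
While 2.5% of the post-interest balance exceeds $25.00, each month B ← (B·(1+r))·(1 − 0.025), i.e. B shrinks by the factor (1+r)·0.975 = 0.99361.
This holds for months 1–306. Entering month 307 the balance is $978.37; 2.5% of the post-interest balance is now below $25.00, so the flat $25.00 minimum applies from here.
From month 307 a fixed $25.00 at rate r clears $978.37 in 73 more payments. Total: 306 + 73 = 379 months.

379 months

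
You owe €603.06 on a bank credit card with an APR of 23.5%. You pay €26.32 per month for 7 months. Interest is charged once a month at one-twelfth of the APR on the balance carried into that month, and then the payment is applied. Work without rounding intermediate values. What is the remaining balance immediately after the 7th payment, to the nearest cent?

Monthly rate r = 23.5%/12 = 1.95833% = 0.0195833.
Each month: B ← B·(1+r) − €26.32.
Month 1: interest €11.81; balance after payment €588.55.
Month 2: interest €11.53; balance after payment €573.76.
Month 3: interest €11.24; balance after payment €558.67.
Month 4: interest €10.94; balance after payment €543.29.
Month 5: interest €10.64; balance after payment €527.61.
Month 6: interest €10.33; balance after payment €511.62.
Month 7: interest €10.02; balance after payment €495.32.

€495.32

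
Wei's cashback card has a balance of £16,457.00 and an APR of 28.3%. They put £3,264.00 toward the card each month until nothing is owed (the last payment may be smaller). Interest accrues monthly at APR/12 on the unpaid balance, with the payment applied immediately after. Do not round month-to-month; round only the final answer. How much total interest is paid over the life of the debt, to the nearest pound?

Monthly rate r = 28.3%/12 = 2.35833% = 0.0235833.
Payoff takes n = ⌈−ln(1 − rB₀/P)/ln(1+r)⌉ = ⌈5.431⌉ = 6 payments; the last is £1,415.76.
Total paid = 5·£3,264.00 + £1,415.76 = £17,735.76.
Total interest = total paid − principal = £17,735.76 − £16,457.00 = £1,278.76.

£1,279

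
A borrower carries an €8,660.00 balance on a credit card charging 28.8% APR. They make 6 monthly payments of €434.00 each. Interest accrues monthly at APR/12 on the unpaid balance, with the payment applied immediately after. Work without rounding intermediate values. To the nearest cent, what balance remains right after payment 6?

Monthly rate r = 28.8%/12 = 2.4% = 0.024.
Each month: B ← B·(1+r) − €434.00.
Month 1: interest €207.84; balance after payment €8,433.84.
Month 2: interest €202.41; balance after payment €8,202.25.
Month 3: interest €196.85; balance after payment €7,965.11.
Month 4: interest €191.16; balance after payment €7,722.27.
Month 5: interest €185.33; balance after payment €7,473.60.
Month 6: interest €179.37; balance after payment €7,218.97.

€7,218.97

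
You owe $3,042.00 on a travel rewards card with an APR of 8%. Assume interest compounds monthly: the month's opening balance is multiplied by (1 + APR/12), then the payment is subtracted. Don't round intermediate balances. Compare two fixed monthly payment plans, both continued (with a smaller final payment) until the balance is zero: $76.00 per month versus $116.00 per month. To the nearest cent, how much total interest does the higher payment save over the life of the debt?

Monthly rate r = 8%/12 = 0.666667% = 0.00666667.
At $76.00/mo: n = ⌈−ln(1 − rB₀/P)/ln(1+r)⌉ = 47 payments (last $54.33); total interest = total paid − $3,042.00 = $508.33.
At $116.00/mo: 29 payments (last $106.80); total interest $312.80.
Interest saved = $508.33 − $312.80 = $195.53.

$195.53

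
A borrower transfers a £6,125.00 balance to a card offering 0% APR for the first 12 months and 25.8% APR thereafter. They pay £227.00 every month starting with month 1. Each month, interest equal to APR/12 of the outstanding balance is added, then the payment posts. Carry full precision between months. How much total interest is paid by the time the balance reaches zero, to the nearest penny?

Promo months 1–12 at r₀ = 0%/12 = 0; months 13+ at r₁ = 25.8%/12 = 0.0215.
After month 12 (no interest yet): B = £6,125.00 − 12·£227.00 = £3,401.00.
Then at r₁ with £227.00/mo: n₂ = −ln(1 − r₁·B/P)/ln(1+r₁) ≈ 18.28 → 19 more payments.
Total paid = 30·£227.00 + £63.32 = £6,873.32; interest = £6,873.32 − £6,125.00 = £748.32.

£748.32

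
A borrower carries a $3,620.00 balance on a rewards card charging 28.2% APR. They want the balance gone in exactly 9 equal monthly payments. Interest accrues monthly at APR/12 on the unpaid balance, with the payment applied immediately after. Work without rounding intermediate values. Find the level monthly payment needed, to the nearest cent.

$450.95

Monthly rate r = 28.2%/12 = 2.35% = 0.0235.
Level-payment amortization: P = B₀·r / (1 − (1+r)^(−n)) = 3620.00·0.0235 / (1 − 1.0235^(−9)).
Denominator 1 − (1+r)^(−9) = 0.188647877.
P = 85.07 / 0.188647877 ≈ 450.95.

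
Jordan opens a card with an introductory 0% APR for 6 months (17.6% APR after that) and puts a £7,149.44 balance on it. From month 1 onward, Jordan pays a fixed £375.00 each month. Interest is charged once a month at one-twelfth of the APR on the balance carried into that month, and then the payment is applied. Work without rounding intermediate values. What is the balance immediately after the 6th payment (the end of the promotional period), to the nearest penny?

Promo months 1–6 at r₀ = 0%/12 = 0; months 7+ at r₁ = 17.6%/12 = 0.0146667.
After month 6 (no interest yet): B = £7,149.44 − 6·£375.00 = £4,899.44.

£4,899.44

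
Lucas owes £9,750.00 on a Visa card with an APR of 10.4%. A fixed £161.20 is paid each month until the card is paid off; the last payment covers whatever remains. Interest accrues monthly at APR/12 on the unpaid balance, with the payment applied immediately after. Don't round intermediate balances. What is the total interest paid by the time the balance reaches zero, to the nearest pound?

£4,125

Monthly rate r = 10.4%/12 = 0.866667% = 0.00866667.
Payoff takes n = ⌈−ln(1 − rB₀/P)/ln(1+r)⌉ = ⌈86.072⌉ = 87 payments; the last is £11.67.
Total paid = 86·£161.20 + £11.67 = £13,874.87.
Total interest = total paid − principal = £13,874.87 − £9,750.00 = £4,124.87.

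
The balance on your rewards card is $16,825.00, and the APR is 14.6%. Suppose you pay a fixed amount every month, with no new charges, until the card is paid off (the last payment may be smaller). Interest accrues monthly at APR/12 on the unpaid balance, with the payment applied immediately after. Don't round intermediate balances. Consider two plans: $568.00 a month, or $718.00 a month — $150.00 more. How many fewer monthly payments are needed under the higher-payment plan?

9 fewer payments

Monthly rate r = 14.6%/12 = 1.21667% = 0.0121667.
At $568.00/mo: n = ⌈−ln(1 − rB₀/P)/ln(1+r)⌉ = 37 payments (last $542.49); total interest = total paid − $16,825.00 = $4,165.49.
At $718.00/mo: 28 payments (last $541.06); total interest $3,102.06.
Payments saved = 37 − 28 = 9.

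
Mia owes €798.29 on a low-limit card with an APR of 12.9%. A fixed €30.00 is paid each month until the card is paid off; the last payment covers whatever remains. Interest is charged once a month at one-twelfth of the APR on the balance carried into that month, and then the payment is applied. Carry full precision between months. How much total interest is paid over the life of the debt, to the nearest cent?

Monthly rate r = 12.9%/12 = 1.075% = 0.01075.
Payoff takes n = ⌈−ln(1 − rB₀/P)/ln(1+r)⌉ = ⌈31.512⌉ = 32 payments; the last is €15.40.
Total paid = 31·€30.00 + €15.40 = €945.40.
Total interest = total paid − principal = €945.40 − €798.29 = €147.11.

€147.11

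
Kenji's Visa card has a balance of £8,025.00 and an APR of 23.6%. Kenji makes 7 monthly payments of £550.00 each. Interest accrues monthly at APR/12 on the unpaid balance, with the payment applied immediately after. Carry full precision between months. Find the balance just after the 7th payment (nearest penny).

Monthly rate r = 23.6%/12 = 1.96667% = 0.0196667.
Each month: B ← B·(1+r) − £550.00.
Month 1: interest £157.83; balance after payment £7,632.82.
Month 2: interest £150.11; balance after payment £7,232.94.
Month 3: interest £142.25; balance after payment £6,825.18.
Month 4: interest £134.23; balance after payment £6,409.41.
Month 5: interest £126.05; balance after payment £5,985.47.
Month 6: interest £117.71; balance after payment £5,553.18.
Month 7: interest £109.21; balance after payment £5,112.39.

£5,112.39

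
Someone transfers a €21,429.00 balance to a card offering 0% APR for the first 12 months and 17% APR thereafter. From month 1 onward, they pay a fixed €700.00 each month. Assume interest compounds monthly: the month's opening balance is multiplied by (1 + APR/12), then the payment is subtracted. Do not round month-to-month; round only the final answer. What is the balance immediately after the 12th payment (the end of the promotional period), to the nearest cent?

Promo months 1–12 at r₀ = 0%/12 = 0; months 13+ at r₁ = 17%/12 = 0.0141667.
After month 12 (no interest yet): B = €21,429.00 − 12·€700.00 = €13,029.00.

€13,029.00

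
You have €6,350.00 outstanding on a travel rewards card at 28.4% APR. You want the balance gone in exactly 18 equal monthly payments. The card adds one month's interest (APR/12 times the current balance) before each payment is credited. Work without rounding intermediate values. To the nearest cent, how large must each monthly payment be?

€437.34

Monthly rate r = 28.4%/12 = 2.36667% = 0.0236667.
Level-payment amortization: P = B₀·r / (1 − (1+r)^(−n)) = 6350.00·0.0236667 / (1 − 1.02367^(−18)).
Denominator 1 − (1+r)^(−18) = 0.343634283.
P = 150.283 / 0.343634283 ≈ 437.34.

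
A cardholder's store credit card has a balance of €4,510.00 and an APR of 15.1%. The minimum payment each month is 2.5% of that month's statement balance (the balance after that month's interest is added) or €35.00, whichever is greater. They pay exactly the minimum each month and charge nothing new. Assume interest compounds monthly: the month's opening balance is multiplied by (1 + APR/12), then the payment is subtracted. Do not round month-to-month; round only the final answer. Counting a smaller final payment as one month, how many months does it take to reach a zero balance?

Monthly rate r = 15.1%/12 = 1.25833% = 0.0125833.
While 2.5% of the post-interest balance exceeds €35.00, each month B ← (B·(1+r))·(1 − 0.025), i.e. B shrinks by the factor (1+r)·0.975 = 0.98727.
This holds for months 1–93. Entering month 94 the balance is €1,369.83; 2.5% of the post-interest balance is now below €35.00, so the flat €35.00 minimum applies from here.
From month 94 a fixed €35.00 at rate r clears €1,369.83 in 55 more payments. Total: 93 + 55 = 148 months.

148 months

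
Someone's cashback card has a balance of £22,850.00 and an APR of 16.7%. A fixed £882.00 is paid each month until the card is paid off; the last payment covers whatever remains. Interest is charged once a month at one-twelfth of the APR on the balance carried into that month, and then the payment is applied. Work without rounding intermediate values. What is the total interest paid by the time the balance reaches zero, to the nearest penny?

£5,686.02

Monthly rate r = 16.7%/12 = 1.39167% = 0.0139167.
Payoff takes n = ⌈−ln(1 − rB₀/P)/ln(1+r)⌉ = ⌈32.352⌉ = 33 payments; the last is £312.02.
Total paid = 32·£882.00 + £312.02 = £28,536.02.
Total interest = total paid − principal = £28,536.02 − £22,850.00 = £5,686.02.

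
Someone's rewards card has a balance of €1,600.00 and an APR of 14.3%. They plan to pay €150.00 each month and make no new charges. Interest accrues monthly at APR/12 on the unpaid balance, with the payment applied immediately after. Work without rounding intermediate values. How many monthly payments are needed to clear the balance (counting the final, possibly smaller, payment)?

Monthly rate r = 14.3%/12 = 1.19167% = 0.0119167.
Recurrence: B ← B·(1+r) − €150.00.
Month 1: interest €19.07; balance after payment €1,469.07.
Month 2: interest €17.51; balance after payment €1,336.57.
Closed form: n = −ln(1 − rB₀/P)/ln(1+r) = −ln(0.87289)/ln(1.01192) ≈ 11.476, so the balance reaches zero during payment 12.

12 months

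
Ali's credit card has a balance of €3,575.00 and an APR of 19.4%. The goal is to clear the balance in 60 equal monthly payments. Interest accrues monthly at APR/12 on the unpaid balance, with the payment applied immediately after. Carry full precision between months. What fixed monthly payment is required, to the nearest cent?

€93.53

Monthly rate r = 19.4%/12 = 1.61667% = 0.0161667.
Level-payment amortization: P = B₀·r / (1 − (1+r)^(−n)) = 3575.00·0.0161667 / (1 − 1.01617^(−60)).
Denominator 1 − (1+r)^(−60) = 0.617964851.
P = 57.7958 / 0.617964851 ≈ 93.53.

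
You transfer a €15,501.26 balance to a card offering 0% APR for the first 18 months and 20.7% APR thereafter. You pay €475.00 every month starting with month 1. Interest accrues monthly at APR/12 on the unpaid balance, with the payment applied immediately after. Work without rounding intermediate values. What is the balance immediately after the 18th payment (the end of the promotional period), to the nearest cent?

€6,951.26

Promo months 1–18 at r₀ = 0%/12 = 0; months 19+ at r₁ = 20.7%/12 = 0.01725.
After month 18 (no interest yet): B = €15,501.26 − 18·€475.00 = €6,951.26.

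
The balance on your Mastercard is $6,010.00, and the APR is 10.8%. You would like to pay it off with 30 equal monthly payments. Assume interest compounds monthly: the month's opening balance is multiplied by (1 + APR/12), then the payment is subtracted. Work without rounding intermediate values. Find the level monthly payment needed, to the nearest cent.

$229.49

Monthly rate r = 10.8%/12 = 0.9% = 0.009.
Level-payment amortization: P = B₀·r / (1 − (1+r)^(−n)) = 6010.00·0.009 / (1 − 1.009^(−30)).
Denominator 1 − (1+r)^(−30) = 0.23569797.
P = 54.09 / 0.23569797 ≈ 229.49.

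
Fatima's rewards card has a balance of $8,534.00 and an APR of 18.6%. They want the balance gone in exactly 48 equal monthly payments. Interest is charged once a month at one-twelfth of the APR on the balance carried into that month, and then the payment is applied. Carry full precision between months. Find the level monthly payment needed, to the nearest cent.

Monthly rate r = 18.6%/12 = 1.55% = 0.0155.
Level-payment amortization: P = B₀·r / (1 − (1+r)^(−n)) = 8534.00·0.0155 / (1 − 1.0155^(−48)).
Denominator 1 − (1+r)^(−48) = 0.522070907.
P = 132.277 / 0.522070907 ≈ 253.37.

$253.37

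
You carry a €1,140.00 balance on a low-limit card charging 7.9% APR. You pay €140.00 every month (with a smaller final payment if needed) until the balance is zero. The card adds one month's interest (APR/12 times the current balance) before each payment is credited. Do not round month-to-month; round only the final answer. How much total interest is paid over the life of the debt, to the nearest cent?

€35.66

Monthly rate r = 7.9%/12 = 0.658333% = 0.00658333.
Payoff takes n = ⌈−ln(1 − rB₀/P)/ln(1+r)⌉ = ⌈8.397⌉ = 9 payments; the last is €55.66.
Total paid = 8·€140.00 + €55.66 = €1,175.66.
Total interest = total paid − principal = €1,175.66 − €1,140.00 = €35.66.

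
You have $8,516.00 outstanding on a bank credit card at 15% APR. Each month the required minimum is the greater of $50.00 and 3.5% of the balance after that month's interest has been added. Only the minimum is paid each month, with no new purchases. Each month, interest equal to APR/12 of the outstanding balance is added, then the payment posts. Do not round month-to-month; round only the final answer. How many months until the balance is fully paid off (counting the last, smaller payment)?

Monthly rate r = 15%/12 = 1.25% = 0.0125.
While 3.5% of the post-interest balance exceeds $50.00, each month B ← (B·(1+r))·(1 − 0.035), i.e. B shrinks by the factor (1+r)·0.965 = 0.97706.
This holds for months 1–78. Entering month 79 the balance is $1,393.73; 3.5% of the post-interest balance is now below $50.00, so the flat $50.00 minimum applies from here.
From month 79 a fixed $50.00 at rate r clears $1,393.73 in 35 more payments. Total: 78 + 35 = 113 months.

113 months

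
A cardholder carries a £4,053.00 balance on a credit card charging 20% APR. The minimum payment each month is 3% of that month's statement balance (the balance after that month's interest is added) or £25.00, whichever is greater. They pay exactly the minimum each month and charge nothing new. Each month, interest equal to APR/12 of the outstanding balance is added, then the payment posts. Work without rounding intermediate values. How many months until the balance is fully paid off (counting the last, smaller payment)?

163 months

Monthly rate r = 20%/12 = 1.66667% = 0.0166667.
While 3% of the post-interest balance exceeds £25.00, each month B ← (B·(1+r))·(1 − 0.03), i.e. B shrinks by the factor (1+r)·0.97 = 0.98617.
This holds for months 1–115. Entering month 116 the balance is £816.70; 3% of the post-interest balance is now below £25.00, so the flat £25.00 minimum applies from here.
From month 116 a fixed £25.00 at rate r clears £816.70 in 48 more payments. Total: 115 + 48 = 163 months.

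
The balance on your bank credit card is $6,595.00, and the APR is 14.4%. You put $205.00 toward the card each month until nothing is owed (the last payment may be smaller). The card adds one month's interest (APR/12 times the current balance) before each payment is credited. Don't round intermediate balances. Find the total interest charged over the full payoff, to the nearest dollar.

Monthly rate r = 14.4%/12 = 1.2% = 0.012.
Payoff takes n = ⌈−ln(1 − rB₀/P)/ln(1+r)⌉ = ⌈40.897⌉ = 41 payments; the last is $183.95.
Total paid = 40·$205.00 + $183.95 = $8,383.95.
Total interest = total paid − principal = $8,383.95 − $6,595.00 = $1,788.95.

$1,789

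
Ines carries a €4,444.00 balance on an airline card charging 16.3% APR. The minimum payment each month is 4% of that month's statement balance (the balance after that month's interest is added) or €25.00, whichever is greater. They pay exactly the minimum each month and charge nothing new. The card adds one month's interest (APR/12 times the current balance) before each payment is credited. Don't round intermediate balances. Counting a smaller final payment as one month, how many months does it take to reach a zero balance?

Monthly rate r = 16.3%/12 = 1.35833% = 0.0135833.
While 4% of the post-interest balance exceeds €25.00, each month B ← (B·(1+r))·(1 − 0.04), i.e. B shrinks by the factor (1+r)·0.96 = 0.97304.
This holds for months 1–73. Entering month 74 the balance is €604.39; 4% of the post-interest balance is now below €25.00, so the flat €25.00 minimum applies from here.
From month 74 a fixed €25.00 at rate r clears €604.39 in 30 more payments. Total: 73 + 30 = 103 months.

103 months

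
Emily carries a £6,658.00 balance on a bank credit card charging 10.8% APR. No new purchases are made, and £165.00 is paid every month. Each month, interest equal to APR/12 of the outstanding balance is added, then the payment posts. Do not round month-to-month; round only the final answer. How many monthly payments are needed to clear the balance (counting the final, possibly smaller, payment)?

51 payments

Monthly rate r = 10.8%/12 = 0.9% = 0.009.
Recurrence: B ← B·(1+r) − £165.00.
Month 1: interest £59.92; balance after payment £6,552.92.
Month 2: interest £58.98; balance after payment £6,446.90.
Closed form: n = −ln(1 − rB₀/P)/ln(1+r) = −ln(0.63684)/ln(1.009) ≈ 50.363, so the balance reaches zero during payment 51.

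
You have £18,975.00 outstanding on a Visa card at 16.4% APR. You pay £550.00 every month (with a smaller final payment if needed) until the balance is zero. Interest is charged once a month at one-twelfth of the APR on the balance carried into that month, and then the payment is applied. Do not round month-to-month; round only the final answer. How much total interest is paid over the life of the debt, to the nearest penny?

£6,864.09

Monthly rate r = 16.4%/12 = 1.36667% = 0.0136667.
Payoff takes n = ⌈−ln(1 − rB₀/P)/ln(1+r)⌉ = ⌈46.980⌉ = 47 payments; the last is £539.09.
Total paid = 46·£550.00 + £539.09 = £25,839.09.
Total interest = total paid − principal = £25,839.09 − £18,975.00 = £6,864.09.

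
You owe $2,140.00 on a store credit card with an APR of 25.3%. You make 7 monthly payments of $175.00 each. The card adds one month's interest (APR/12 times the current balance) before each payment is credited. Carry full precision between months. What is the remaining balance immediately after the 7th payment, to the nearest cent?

$1,171.26

Monthly rate r = 25.3%/12 = 2.10833% = 0.0210833.
Each month: B ← B·(1+r) − $175.00.
Month 1: interest $45.12; balance after payment $2,010.12.
Month 2: interest $42.38; balance after payment $1,877.50.
Month 3: interest $39.58; balance after payment $1,742.08.
Month 4: interest $36.73; balance after payment $1,603.81.
Month 5: interest $33.81; balance after payment $1,462.62.
Month 6: interest $30.84; balance after payment $1,318.46.
Month 7: interest $27.80; balance after payment $1,171.26.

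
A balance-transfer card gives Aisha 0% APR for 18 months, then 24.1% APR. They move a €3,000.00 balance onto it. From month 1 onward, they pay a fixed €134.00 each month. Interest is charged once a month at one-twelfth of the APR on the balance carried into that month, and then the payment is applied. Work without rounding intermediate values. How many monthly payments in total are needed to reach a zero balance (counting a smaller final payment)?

23 payments

Promo months 1–18 at r₀ = 0%/12 = 0; months 19+ at r₁ = 24.1%/12 = 0.0200833.
After month 18 (no interest yet): B = €3,000.00 − 18·€134.00 = €588.00.
Then at r₁ with €134.00/mo: n₂ = −ln(1 − r₁·B/P)/ln(1+r₁) ≈ 4.64 → 5 more payments.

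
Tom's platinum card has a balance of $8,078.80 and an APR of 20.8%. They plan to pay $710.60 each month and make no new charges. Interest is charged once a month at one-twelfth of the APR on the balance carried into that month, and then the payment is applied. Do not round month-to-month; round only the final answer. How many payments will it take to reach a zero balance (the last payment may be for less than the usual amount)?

Monthly rate r = 20.8%/12 = 1.73333% = 0.0173333.
Recurrence: B ← B·(1+r) − $710.60.
Month 1: interest $140.03; balance after payment $7,508.23.
Month 2: interest $130.14; balance after payment $6,927.78.
Closed form: n = −ln(1 − rB₀/P)/ln(1+r) = −ln(0.80294)/ln(1.01733) ≈ 12.772, so the balance reaches zero during payment 13.

13 payments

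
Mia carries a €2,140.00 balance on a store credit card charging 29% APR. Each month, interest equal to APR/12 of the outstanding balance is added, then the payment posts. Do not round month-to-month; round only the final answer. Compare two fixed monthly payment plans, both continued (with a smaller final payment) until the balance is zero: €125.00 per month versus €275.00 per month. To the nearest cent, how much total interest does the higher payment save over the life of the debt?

Monthly rate r = 29%/12 = 2.41667% = 0.0241667.
At €125.00/mo: n = ⌈−ln(1 − rB₀/P)/ln(1+r)⌉ = 23 payments (last €45.55); total interest = total paid − €2,140.00 = €655.55.
At €275.00/mo: 9 payments (last €199.83); total interest €259.83.
Interest saved = €655.55 − €259.83 = €395.72.

€395.72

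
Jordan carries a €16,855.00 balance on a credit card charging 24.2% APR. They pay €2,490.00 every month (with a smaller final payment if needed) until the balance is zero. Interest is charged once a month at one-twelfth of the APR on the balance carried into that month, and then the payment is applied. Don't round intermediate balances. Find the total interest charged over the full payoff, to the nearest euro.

€1,455

Monthly rate r = 24.2%/12 = 2.01667% = 0.0201667.
Payoff takes n = ⌈−ln(1 − rB₀/P)/ln(1+r)⌉ = ⌈7.351⌉ = 8 payments; the last is €879.97.
Total paid = 7·€2,490.00 + €879.97 = €18,309.97.
Total interest = total paid − principal = €18,309.97 − €16,855.00 = €1,454.97.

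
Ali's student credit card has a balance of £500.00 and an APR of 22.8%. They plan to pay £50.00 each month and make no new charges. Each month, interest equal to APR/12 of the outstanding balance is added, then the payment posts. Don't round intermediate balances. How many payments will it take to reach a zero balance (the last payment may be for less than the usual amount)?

Monthly rate r = 22.8%/12 = 1.9% = 0.019.
Recurrence: B ← B·(1+r) − £50.00.
Month 1: interest £9.50; balance after payment £459.50.
Month 2: interest £8.73; balance after payment £418.23.
Closed form: n = −ln(1 − rB₀/P)/ln(1+r) = −ln(0.81)/ln(1.019) ≈ 11.196, so the balance reaches zero during payment 12.

12 months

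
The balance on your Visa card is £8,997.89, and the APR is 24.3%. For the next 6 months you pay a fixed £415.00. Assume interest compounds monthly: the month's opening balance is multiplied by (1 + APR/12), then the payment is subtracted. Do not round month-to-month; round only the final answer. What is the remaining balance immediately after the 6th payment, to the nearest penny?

Monthly rate r = 24.3%/12 = 2.025% = 0.02025.
Each month: B ← B·(1+r) − £415.00.
Month 1: interest £182.21; balance after payment £8,765.10.
Month 2: interest £177.49; balance after payment £8,527.59.
Month 3: interest £172.68; balance after payment £8,285.27.
Month 4: interest £167.78; balance after payment £8,038.05.
Month 5: interest £162.77; balance after payment £7,785.82.
Month 6: interest £157.66; balance after payment £7,528.48.

£7,528.48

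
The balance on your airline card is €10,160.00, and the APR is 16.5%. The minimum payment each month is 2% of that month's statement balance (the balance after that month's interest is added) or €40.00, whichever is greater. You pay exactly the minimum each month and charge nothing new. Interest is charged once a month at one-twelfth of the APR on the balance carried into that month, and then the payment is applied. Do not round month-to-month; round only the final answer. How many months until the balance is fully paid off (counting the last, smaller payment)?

Monthly rate r = 16.5%/12 = 1.375% = 0.01375.
While 2% of the post-interest balance exceeds €40.00, each month B ← (B·(1+r))·(1 − 0.02), i.e. B shrinks by the factor (1+r)·0.98 = 0.99347.
This holds for months 1–251. Entering month 252 the balance is €1,964.66; 2% of the post-interest balance is now below €40.00, so the flat €40.00 minimum applies from here.
From month 252 a fixed €40.00 at rate r clears €1,964.66 in 83 more payments. Total: 251 + 83 = 334 months.

334 months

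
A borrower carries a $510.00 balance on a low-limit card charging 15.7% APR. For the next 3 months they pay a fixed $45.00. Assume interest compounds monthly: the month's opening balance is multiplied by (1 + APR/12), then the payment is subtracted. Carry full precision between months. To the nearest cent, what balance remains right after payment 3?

$393.51

Monthly rate r = 15.7%/12 = 1.30833% = 0.0130833.
Each month: B ← B·(1+r) − $45.00.
Month 1: interest $6.67; balance after payment $471.67.
Month 2: interest $6.17; balance after payment $432.84.
Month 3: interest $5.66; balance after payment $393.51.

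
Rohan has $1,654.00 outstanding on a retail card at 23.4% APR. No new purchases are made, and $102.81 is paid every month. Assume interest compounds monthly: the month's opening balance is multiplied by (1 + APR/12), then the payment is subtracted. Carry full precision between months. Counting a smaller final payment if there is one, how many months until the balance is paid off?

20 payments

Monthly rate r = 23.4%/12 = 1.95% = 0.0195.
Recurrence: B ← B·(1+r) − $102.81.
Month 1: interest $32.25; balance after payment $1,583.44.
Month 2: interest $30.88; balance after payment $1,511.51.
Closed form: n = −ln(1 − rB₀/P)/ln(1+r) = −ln(0.68629)/ln(1.0195) ≈ 19.493, so the balance reaches zero during payment 20.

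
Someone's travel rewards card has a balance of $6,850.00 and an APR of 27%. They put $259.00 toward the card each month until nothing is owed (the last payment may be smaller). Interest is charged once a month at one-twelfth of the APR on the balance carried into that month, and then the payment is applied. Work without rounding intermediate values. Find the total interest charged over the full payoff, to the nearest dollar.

$3,674

Monthly rate r = 27%/12 = 2.25% = 0.0225.
Payoff takes n = ⌈−ln(1 − rB₀/P)/ln(1+r)⌉ = ⌈40.631⌉ = 41 payments; the last is $164.03.
Total paid = 40·$259.00 + $164.03 = $10,524.03.
Total interest = total paid − principal = $10,524.03 − $6,850.00 = $3,674.03.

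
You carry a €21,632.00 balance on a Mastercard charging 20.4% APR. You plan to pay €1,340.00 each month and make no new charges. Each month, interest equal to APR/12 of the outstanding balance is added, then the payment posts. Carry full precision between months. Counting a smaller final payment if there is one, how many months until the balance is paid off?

20 months

Monthly rate r = 20.4%/12 = 1.7% = 0.017.
Recurrence: B ← B·(1+r) − €1,340.00.
Month 1: interest €367.74; balance after payment €20,659.74.
Month 2: interest €351.22; balance after payment €19,670.96.
Closed form: n = −ln(1 − rB₀/P)/ln(1+r) = −ln(0.72556)/ln(1.017) ≈ 19.031, so the balance reaches zero during payment 20.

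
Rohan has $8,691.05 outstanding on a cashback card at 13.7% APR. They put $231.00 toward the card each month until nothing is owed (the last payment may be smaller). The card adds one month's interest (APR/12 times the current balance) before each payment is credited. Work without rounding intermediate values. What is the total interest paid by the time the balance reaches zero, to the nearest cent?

Monthly rate r = 13.7%/12 = 1.14167% = 0.0114167.
Payoff takes n = ⌈−ln(1 − rB₀/P)/ln(1+r)⌉ = ⌈49.446⌉ = 50 payments; the last is $103.24.
Total paid = 49·$231.00 + $103.24 = $11,422.24.
Total interest = total paid − principal = $11,422.24 − $8,691.05 = $2,731.19.

$2,731.19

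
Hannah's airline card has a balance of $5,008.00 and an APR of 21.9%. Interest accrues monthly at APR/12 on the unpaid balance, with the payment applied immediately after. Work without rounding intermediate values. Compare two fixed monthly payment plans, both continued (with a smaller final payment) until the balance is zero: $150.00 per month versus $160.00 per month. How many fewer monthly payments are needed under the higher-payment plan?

5 fewer payments

Monthly rate r = 21.9%/12 = 1.825% = 0.01825.
At $150.00/mo: n = ⌈−ln(1 − rB₀/P)/ln(1+r)⌉ = 52 payments (last $144.97); total interest = total paid − $5,008.00 = $2,786.97.
At $160.00/mo: 47 payments (last $131.95); total interest $2,483.95.
Payments saved = 52 − 47 = 5.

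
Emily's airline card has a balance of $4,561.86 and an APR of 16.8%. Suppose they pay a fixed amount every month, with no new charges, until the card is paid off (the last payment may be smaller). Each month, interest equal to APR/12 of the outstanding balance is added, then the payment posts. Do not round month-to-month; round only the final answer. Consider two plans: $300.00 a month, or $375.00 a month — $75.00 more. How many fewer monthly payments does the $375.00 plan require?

Monthly rate r = 16.8%/12 = 1.4% = 0.014.
At $300.00/mo: n = ⌈−ln(1 − rB₀/P)/ln(1+r)⌉ = 18 payments (last $65.82); total interest = total paid − $4,561.86 = $603.96.
At $375.00/mo: 14 payments (last $161.52); total interest $474.66.
Payments saved = 18 − 14 = 4.

4 fewer payments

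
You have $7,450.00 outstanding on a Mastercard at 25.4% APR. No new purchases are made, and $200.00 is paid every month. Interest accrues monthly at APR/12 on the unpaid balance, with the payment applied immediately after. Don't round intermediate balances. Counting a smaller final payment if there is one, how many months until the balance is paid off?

75 payments

Monthly rate r = 25.4%/12 = 2.11667% = 0.0211667.
Recurrence: B ← B·(1+r) − $200.00.
Month 1: interest $157.69; balance after payment $7,407.69.
Month 2: interest $156.80; balance after payment $7,364.49.
Closed form: n = −ln(1 − rB₀/P)/ln(1+r) = −ln(0.21154)/ln(1.02117) ≈ 74.160, so the balance reaches zero during payment 75.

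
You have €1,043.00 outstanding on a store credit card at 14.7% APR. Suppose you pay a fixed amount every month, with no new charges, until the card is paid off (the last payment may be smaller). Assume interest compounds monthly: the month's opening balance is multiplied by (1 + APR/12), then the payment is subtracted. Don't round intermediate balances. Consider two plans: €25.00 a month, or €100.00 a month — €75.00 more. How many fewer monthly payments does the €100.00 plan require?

Monthly rate r = 14.7%/12 = 1.225% = 0.01225.
At €25.00/mo: n = ⌈−ln(1 − rB₀/P)/ln(1+r)⌉ = 59 payments (last €19.23); total interest = total paid − €1,043.00 = €426.23.
At €100.00/mo: 12 payments (last €22.84); total interest €79.84.
Payments saved = 59 − 12 = 47.

47 fewer payments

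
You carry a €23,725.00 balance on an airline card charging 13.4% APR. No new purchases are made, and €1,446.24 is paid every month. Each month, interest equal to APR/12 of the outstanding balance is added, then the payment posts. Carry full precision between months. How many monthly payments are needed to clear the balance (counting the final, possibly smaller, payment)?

Monthly rate r = 13.4%/12 = 1.11667% = 0.0111667.
Recurrence: B ← B·(1+r) − €1,446.24.
Month 1: interest €264.93; balance after payment €22,543.69.
Month 2: interest €251.74; balance after payment €21,349.19.
Closed form: n = −ln(1 − rB₀/P)/ln(1+r) = −ln(0.81682)/ln(1.01117) ≈ 18.221, so the balance reaches zero during payment 19.

19 payments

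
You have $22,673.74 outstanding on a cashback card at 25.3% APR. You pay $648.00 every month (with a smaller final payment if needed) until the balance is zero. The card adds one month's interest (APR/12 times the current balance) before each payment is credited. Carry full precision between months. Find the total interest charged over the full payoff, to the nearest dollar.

Monthly rate r = 25.3%/12 = 2.10833% = 0.0210833.
Payoff takes n = ⌈−ln(1 − rB₀/P)/ln(1+r)⌉ = ⌈64.144⌉ = 65 payments; the last is $94.32.
Total paid = 64·$648.00 + $94.32 = $41,566.32.
Total interest = total paid − principal = $41,566.32 − $22,673.74 = $18,892.58.

$18,893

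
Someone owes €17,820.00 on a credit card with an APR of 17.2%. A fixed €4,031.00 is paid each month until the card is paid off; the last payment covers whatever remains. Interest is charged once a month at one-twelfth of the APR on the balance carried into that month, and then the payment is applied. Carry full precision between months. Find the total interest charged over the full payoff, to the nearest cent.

€728.12

Monthly rate r = 17.2%/12 = 1.43333% = 0.0143333.
Payoff takes n = ⌈−ln(1 − rB₀/P)/ln(1+r)⌉ = ⌈4.600⌉ = 5 payments; the last is €2,424.12.
Total paid = 4·€4,031.00 + €2,424.12 = €18,548.12.
Total interest = total paid − principal = €18,548.12 − €17,820.00 = €728.12.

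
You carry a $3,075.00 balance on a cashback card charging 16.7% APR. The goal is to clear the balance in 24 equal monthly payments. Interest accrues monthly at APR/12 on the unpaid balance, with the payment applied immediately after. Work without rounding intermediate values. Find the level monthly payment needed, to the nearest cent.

Monthly rate r = 16.7%/12 = 1.39167% = 0.0139167.
Level-payment amortization: P = B₀·r / (1 − (1+r)^(−n)) = 3075.00·0.0139167 / (1 − 1.01392^(−24)).
Denominator 1 − (1+r)^(−24) = 0.28229543.
P = 42.7937 / 0.28229543 ≈ 151.59.

$151.59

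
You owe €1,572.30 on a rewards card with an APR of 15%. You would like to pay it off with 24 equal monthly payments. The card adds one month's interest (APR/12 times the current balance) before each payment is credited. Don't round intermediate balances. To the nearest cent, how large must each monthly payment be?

€76.24

Monthly rate r = 15%/12 = 1.25% = 0.0125.
Level-payment amortization: P = B₀·r / (1 − (1+r)^(−n)) = 1572.30·0.0125 / (1 − 1.0125^(−24)).
Denominator 1 − (1+r)^(−24) = 0.257802931.
P = 19.6538 / 0.257802931 ≈ 76.24.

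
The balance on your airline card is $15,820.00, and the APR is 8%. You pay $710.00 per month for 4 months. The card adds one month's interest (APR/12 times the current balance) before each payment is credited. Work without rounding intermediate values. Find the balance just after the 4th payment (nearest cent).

$13,377.58

Monthly rate r = 8%/12 = 0.666667% = 0.00666667.
Each month: B ← B·(1+r) − $710.00.
Month 1: interest $105.47; balance after payment $15,215.47.
Month 2: interest $101.44; balance after payment $14,606.90.
Month 3: interest $97.38; balance after payment $13,994.28.
Month 4: interest $93.30; balance after payment $13,377.58.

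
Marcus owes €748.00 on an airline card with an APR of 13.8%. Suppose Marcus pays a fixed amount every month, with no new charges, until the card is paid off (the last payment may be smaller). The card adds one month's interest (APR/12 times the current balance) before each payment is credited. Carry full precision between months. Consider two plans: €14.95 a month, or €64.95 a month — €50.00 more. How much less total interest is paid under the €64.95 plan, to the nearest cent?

Monthly rate r = 13.8%/12 = 1.15% = 0.0115.
At €14.95/mo: n = ⌈−ln(1 − rB₀/P)/ln(1+r)⌉ = 75 payments (last €13.64); total interest = total paid − €748.00 = €371.94.
At €64.95/mo: 13 payments (last €27.69); total interest €59.09.
Interest saved = €371.94 − €59.09 = €312.85.

€312.85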